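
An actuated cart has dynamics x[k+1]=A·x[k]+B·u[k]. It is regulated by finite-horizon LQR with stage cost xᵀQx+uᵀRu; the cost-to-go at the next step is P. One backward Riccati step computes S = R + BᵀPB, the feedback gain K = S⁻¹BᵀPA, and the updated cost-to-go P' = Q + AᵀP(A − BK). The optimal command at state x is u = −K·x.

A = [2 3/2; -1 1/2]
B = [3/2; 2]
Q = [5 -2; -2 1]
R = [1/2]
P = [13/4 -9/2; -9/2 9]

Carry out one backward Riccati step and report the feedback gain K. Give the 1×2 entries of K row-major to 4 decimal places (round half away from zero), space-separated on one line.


-1.1599 -0.0335

BᵀP = [-4.1250 11.2500]
S = R + BᵀPB = [1/2] + [16.3125] = [16.8125]
BᵀPA = [-19.5000 -0.5625]
K = S⁻¹·BᵀPA = [-1.1599 -0.0335]
A−BK = [3.7398 1.5502; 1.3197 0.5669]
AᵀP(A−BK) = [17.3829 6.8476; 6.8476 2.7937]
P' = Q + AᵀP(A−BK) = [22.3829 4.8476; 4.8476 3.7937]
tr(P') = 26.1766


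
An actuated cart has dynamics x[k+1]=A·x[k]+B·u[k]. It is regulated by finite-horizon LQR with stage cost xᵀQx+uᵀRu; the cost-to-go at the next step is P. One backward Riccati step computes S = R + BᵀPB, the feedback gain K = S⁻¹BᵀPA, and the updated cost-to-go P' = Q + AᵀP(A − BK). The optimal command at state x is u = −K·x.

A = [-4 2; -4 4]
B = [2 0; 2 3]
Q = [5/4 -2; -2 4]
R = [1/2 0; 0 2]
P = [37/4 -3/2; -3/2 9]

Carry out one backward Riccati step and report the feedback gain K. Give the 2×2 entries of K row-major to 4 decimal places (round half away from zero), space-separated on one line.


BᵀP = [15.5000 15.0000; -4.5000 27.0000]
S = R + BᵀPB = [1/2 0; 0 2] + [61.0000 45.0000; 45.0000 81.0000] = [61.5000 45.0000; 45.0000 83.0000]
BᵀPA = [-122.0000 91.0000; -90.0000 99.0000]
K = S⁻¹·BᵀPA = [-1.9730 1.0060; -0.0146 0.6473]
A−BK = [-0.0539 -0.0120; -0.0101 0.0459]
AᵀP(A−BK) = [1.9730 -1.0060; -1.0060 1.3661]
P' = Q + AᵀP(A−BK) = [3.2230 -3.0060; -3.0060 5.3661]
tr(P') = 8.5892

-1.9730 1.0060 -0.0146 0.6473


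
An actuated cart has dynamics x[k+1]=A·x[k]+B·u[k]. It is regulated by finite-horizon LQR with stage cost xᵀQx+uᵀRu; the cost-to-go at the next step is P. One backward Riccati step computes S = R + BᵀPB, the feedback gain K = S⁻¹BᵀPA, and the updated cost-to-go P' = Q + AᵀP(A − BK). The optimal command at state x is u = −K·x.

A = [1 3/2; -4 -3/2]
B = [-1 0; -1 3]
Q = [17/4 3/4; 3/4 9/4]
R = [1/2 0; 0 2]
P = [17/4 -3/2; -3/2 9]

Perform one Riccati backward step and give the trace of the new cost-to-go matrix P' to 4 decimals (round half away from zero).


14.7158

BᵀP = [-2.7500 -7.5000; -4.5000 27.0000]
S = R + BᵀPB = [1/2 0; 0 2] + [10.2500 -22.5000; -22.5000 81.0000] = [10.7500 -22.5000; -22.5000 83.0000]
BᵀPA = [27.2500 7.1250; -112.5000 -47.2500]
K = S⁻¹·BᵀPA = [-0.6982 -1.2222; -1.5447 -0.9006]
A−BK = [0.3018 0.2778; -0.0641 -0.0204]
AᵀP(A−BK) = [5.4981 3.6130; 3.6130 2.7178]
P' = Q + AᵀP(A−BK) = [9.7481 4.3630; 4.3630 4.9678]
tr(P') = 14.7158


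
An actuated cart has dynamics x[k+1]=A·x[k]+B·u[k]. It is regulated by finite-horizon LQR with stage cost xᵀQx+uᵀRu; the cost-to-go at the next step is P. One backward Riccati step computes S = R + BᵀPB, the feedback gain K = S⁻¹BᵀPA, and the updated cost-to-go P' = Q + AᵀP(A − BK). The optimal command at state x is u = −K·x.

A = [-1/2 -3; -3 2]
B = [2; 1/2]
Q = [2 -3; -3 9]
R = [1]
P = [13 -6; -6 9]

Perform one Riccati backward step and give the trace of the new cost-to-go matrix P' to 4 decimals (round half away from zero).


136.3078

BᵀP = [23.0000 -7.5000]
S = R + BᵀPB = [1] + [42.2500] = [43.2500]
BᵀPA = [11.0000 -84.0000]
K = S⁻¹·BᵀPA = [0.2543 -1.9422]
A−BK = [-1.0087 0.8844; -3.1272 2.9711]
AᵀP(A−BK) = [63.4523 -61.1358; -61.1358 61.8555]
P' = Q + AᵀP(A−BK) = [65.4523 -64.1358; -64.1358 70.8555]
tr(P') = 136.3078


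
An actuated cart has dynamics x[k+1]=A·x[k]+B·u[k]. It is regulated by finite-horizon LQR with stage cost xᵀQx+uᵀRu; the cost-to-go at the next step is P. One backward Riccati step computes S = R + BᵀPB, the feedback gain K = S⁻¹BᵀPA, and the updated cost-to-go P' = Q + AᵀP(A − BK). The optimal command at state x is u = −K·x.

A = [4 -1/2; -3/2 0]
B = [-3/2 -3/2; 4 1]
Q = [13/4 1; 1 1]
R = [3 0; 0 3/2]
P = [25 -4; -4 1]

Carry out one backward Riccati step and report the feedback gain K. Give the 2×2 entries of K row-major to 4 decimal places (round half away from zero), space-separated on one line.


-0.4742 0.0346 -1.8898 0.2492

BᵀP = [-53.5000 10.0000; -41.5000 7.0000]
S = R + BᵀPB = [3 0; 0 3/2] + [120.2500 90.2500; 90.2500 69.2500] = [123.2500 90.2500; 90.2500 70.7500]
BᵀPA = [-229.0000 26.7500; -176.5000 20.7500]
K = S⁻¹·BᵀPA = [-0.4742 0.0346; -1.8898 0.2492]
A−BK = [0.4540 -0.0744; 2.2867 -0.3875]
AᵀP(A−BK) = [8.1081 -1.1018; -1.1018 0.1546]
P' = Q + AᵀP(A−BK) = [11.3581 -0.1018; -0.1018 1.1546]
tr(P') = 12.5127


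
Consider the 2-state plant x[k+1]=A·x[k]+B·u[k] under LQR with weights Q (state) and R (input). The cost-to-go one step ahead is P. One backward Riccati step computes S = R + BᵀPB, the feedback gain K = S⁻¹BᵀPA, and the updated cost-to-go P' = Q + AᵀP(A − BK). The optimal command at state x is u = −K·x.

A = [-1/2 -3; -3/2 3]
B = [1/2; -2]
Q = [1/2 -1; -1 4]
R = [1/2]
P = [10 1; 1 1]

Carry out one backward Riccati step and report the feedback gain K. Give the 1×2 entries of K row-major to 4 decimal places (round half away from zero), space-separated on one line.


0.1500 -2.7000

BᵀP = [3.0000 -1.5000]
S = R + BᵀPB = [1/2] + [4.5000] = [5.0000]
BᵀPA = [0.7500 -13.5000]
K = S⁻¹·BᵀPA = [0.1500 -2.7000]
A−BK = [-0.5750 -1.6500; -1.2000 -2.4000]
AᵀP(A−BK) = [6.1375 15.5250; 15.5250 44.5500]
P' = Q + AᵀP(A−BK) = [6.6375 14.5250; 14.5250 48.5500]
tr(P') = 55.1875


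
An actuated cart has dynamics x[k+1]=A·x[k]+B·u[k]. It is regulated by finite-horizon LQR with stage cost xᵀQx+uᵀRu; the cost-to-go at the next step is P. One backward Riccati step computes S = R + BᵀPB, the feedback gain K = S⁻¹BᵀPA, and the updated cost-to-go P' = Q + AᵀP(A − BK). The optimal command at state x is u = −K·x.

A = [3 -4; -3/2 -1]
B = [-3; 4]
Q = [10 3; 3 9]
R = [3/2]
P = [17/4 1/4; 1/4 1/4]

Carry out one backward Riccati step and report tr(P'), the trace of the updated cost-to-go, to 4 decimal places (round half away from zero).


BᵀP = [-11.7500 0.2500]
S = R + BᵀPB = [3/2] + [36.2500] = [37.7500]
BᵀPA = [-35.6250 46.7500]
K = S⁻¹·BᵀPA = [-0.9437 1.2384]
A−BK = [0.1689 -0.2848; 2.2748 -5.9536]
AᵀP(A−BK) = [2.9429 -5.7566; -5.7566 12.3543]
P' = Q + AᵀP(A−BK) = [12.9429 -2.7566; -2.7566 21.3543]
tr(P') = 34.2972

34.2972


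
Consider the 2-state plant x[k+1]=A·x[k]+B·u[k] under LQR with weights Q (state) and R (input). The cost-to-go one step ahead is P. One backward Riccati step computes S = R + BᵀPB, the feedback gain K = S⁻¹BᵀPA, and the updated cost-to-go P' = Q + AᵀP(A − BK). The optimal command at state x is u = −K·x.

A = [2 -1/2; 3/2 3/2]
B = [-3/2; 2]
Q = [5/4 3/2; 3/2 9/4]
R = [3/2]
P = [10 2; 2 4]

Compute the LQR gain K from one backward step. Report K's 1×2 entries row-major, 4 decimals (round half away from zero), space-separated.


-0.5179 0.4643

BᵀP = [-11.0000 5.0000]
S = R + BᵀPB = [3/2] + [26.5000] = [28.0000]
BᵀPA = [-14.5000 13.0000]
K = S⁻¹·BᵀPA = [-0.5179 0.4643]
A−BK = [1.2232 0.1964; 2.5357 0.5714]
AᵀP(A−BK) = [53.4911 10.2321; 10.2321 2.4643]
P' = Q + AᵀP(A−BK) = [54.7411 11.7321; 11.7321 4.7143]
tr(P') = 59.4554


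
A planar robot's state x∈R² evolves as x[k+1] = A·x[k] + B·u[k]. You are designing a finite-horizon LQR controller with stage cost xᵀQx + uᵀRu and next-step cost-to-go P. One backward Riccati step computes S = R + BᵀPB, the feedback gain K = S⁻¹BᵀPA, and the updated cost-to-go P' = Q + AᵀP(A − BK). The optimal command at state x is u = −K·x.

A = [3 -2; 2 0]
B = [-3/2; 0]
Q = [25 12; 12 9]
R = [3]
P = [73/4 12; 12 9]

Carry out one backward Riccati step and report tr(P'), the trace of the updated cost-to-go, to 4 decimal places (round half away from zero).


66.5447

BᵀP = [-27.3750 -18.0000]
S = R + BᵀPB = [3] + [41.0625] = [44.0625]
BᵀPA = [-118.1250 54.7500]
K = S⁻¹·BᵀPA = [-2.6809 1.2426]
A−BK = [-1.0213 -0.1362; 2.0000 0.0000]
AᵀP(A−BK) = [27.5745 -10.7234; -10.7234 4.9702]
P' = Q + AᵀP(A−BK) = [52.5745 1.2766; 1.2766 13.9702]
tr(P') = 66.5447


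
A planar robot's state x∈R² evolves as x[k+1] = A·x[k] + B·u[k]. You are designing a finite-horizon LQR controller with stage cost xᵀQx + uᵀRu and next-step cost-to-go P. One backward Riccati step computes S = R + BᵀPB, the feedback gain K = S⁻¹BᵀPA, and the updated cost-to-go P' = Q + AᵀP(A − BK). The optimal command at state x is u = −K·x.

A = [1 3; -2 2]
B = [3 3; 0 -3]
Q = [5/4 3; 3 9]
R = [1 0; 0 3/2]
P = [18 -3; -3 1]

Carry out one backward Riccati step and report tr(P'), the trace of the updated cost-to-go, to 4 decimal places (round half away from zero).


BᵀP = [54.0000 -9.0000; 63.0000 -12.0000]
S = R + BᵀPB = [1 0; 0 3/2] + [162.0000 189.0000; 189.0000 225.0000] = [163.0000 189.0000; 189.0000 226.5000]
BᵀPA = [72.0000 144.0000; 87.0000 165.0000]
K = S⁻¹·BᵀPA = [-0.1126 1.1940; 0.4781 -0.2678]
A−BK = [-0.0964 0.2215; -0.5657 1.1965]
AᵀP(A−BK) = [0.5156 -0.6658; -0.6658 2.2578]
P' = Q + AᵀP(A−BK) = [1.7656 2.3342; 2.3342 11.2578]
tr(P') = 13.0235

13.0235


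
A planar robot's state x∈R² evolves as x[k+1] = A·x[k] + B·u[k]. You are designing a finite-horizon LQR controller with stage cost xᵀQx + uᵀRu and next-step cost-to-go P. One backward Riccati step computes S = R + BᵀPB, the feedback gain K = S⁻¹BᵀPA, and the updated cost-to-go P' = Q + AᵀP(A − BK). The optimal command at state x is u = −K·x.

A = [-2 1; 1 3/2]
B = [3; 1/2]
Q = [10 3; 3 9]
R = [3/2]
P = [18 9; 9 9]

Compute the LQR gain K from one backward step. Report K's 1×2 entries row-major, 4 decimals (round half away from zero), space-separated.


BᵀP = [58.5000 31.5000]
S = R + BᵀPB = [3/2] + [191.2500] = [192.7500]
BᵀPA = [-85.5000 105.7500]
K = S⁻¹·BᵀPA = [-0.4436 0.5486]
A−BK = [-0.6693 -0.6459; 1.2218 1.2257]
AᵀP(A−BK) = [7.0739 6.4086; 6.4086 7.2315]
P' = Q + AᵀP(A−BK) = [17.0739 9.4086; 9.4086 16.2315]
tr(P') = 33.3054

-0.4436 0.5486


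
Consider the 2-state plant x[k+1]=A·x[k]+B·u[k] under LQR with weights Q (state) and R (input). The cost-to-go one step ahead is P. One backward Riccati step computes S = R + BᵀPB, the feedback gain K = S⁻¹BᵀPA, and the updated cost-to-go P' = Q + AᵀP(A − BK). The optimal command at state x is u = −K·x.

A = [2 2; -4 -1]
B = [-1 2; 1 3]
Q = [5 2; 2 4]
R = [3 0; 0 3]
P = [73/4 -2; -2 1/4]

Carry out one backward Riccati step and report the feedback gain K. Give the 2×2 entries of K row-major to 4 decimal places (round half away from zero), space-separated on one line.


BᵀP = [-20.2500 2.2500; 30.5000 -3.2500]
S = R + BᵀPB = [3 0; 0 3] + [22.5000 -33.7500; -33.7500 51.2500] = [25.5000 -33.7500; -33.7500 54.2500]
BᵀPA = [-49.5000 -42.7500; 74.0000 64.2500]
K = S⁻¹·BᵀPA = [-0.7690 -0.6170; 0.8856 0.8005]
A−BK = [-0.5403 -0.2180; -5.8880 -2.7843]
AᵀP(A−BK) = [5.3968 4.2226; 4.2226 3.4421]
P' = Q + AᵀP(A−BK) = [10.3968 6.2226; 6.2226 7.4421]
tr(P') = 17.8388

-0.7690 -0.6170 0.8856 0.8005


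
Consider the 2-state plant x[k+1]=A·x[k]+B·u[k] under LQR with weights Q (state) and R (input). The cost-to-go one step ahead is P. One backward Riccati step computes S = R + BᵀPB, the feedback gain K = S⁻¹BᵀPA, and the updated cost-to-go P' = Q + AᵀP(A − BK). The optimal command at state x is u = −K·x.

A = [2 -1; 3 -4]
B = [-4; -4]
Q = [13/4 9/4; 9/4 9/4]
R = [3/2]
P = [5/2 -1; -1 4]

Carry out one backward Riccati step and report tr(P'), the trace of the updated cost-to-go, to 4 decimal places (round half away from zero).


BᵀP = [-6.0000 -12.0000]
S = R + BᵀPB = [3/2] + [72.0000] = [73.5000]
BᵀPA = [-48.0000 54.0000]
K = S⁻¹·BᵀPA = [-0.6531 0.7347]
A−BK = [-0.6122 1.9388; 0.3878 -1.0612]
AᵀP(A−BK) = [2.6531 -6.7347; -6.7347 18.8265]
P' = Q + AᵀP(A−BK) = [5.9031 -4.4847; -4.4847 21.0765]
tr(P') = 26.9796

26.9796


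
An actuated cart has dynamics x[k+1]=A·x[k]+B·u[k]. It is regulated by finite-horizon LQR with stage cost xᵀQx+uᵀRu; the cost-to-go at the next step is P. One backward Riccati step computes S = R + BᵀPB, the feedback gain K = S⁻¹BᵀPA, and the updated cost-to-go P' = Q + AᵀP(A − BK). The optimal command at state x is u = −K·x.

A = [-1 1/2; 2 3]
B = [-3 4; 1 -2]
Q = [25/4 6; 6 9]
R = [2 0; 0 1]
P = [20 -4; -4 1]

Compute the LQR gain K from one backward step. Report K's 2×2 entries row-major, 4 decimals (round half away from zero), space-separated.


BᵀP = [-64.0000 13.0000; 88.0000 -18.0000]
S = R + BᵀPB = [2 0; 0 1] + [205.0000 -282.0000; -282.0000 388.0000] = [207.0000 -282.0000; -282.0000 389.0000]
BᵀPA = [90.0000 7.0000; -124.0000 -10.0000]
K = S⁻¹·BᵀPA = [0.0420 -0.0971; -0.2883 -0.0961]
A−BK = [0.2793 0.5931; 1.3814 2.9049]
AᵀP(A−BK) = [0.4685 0.8228; 0.8228 1.7187]
P' = Q + AᵀP(A−BK) = [6.7185 6.8228; 6.8228 10.7187]
tr(P') = 17.4372

0.0420 -0.0971 -0.2883 -0.0961


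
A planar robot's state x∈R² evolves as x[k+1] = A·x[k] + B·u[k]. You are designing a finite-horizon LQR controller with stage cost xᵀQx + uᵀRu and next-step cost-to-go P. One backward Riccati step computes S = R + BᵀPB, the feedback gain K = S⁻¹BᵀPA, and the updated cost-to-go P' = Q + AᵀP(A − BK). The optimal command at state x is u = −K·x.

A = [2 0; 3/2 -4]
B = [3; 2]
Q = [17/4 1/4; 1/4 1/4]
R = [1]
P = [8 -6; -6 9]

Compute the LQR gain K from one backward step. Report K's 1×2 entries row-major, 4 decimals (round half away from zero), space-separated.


BᵀP = [12.0000 0.0000]
S = R + BᵀPB = [1] + [36.0000] = [37.0000]
BᵀPA = [24.0000 0.0000]
K = S⁻¹·BᵀPA = [0.6486 0.0000]
A−BK = [0.0541 0.0000; 0.2027 -4.0000]
AᵀP(A−BK) = [0.6824 -6.0000; -6.0000 144.0000]
P' = Q + AᵀP(A−BK) = [4.9324 -5.7500; -5.7500 144.2500]
tr(P') = 149.1824

0.6486 0.0000


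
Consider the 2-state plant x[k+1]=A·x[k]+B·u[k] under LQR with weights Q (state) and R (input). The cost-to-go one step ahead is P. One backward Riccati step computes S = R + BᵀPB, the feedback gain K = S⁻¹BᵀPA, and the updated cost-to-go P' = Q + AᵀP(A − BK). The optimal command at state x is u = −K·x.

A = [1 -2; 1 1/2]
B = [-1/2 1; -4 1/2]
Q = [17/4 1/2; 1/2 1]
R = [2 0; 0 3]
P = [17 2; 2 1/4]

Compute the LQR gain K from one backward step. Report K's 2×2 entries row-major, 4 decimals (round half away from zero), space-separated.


-0.5806 0.9814 0.4516 -0.8052

BᵀP = [-16.5000 -2.0000; 18.0000 2.1250]
S = R + BᵀPB = [2 0; 0 3] + [16.2500 -17.5000; -17.5000 19.0625] = [18.2500 -17.5000; -17.5000 22.0625]
BᵀPA = [-18.5000 32.0000; 20.1250 -34.9375]
K = S⁻¹·BᵀPA = [-0.5806 0.9814; 0.4516 -0.8052]
A−BK = [0.2581 -0.7042; -1.5484 4.8280]
AᵀP(A−BK) = [1.4194 -2.5161; -2.5161 4.5289]
P' = Q + AᵀP(A−BK) = [5.6694 -2.0161; -2.0161 5.5289]
tr(P') = 11.1983


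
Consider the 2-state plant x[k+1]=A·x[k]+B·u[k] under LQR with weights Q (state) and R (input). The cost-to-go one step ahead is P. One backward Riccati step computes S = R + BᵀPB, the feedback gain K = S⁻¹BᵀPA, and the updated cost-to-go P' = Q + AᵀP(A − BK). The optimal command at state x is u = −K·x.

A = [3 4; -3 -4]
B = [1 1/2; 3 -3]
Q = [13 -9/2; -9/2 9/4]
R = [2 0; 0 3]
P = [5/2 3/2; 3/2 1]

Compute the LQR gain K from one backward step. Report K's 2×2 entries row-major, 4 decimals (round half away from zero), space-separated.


BᵀP = [7.0000 4.5000; -3.2500 -2.2500]
S = R + BᵀPB = [2 0; 0 3] + [20.5000 -10.0000; -10.0000 5.1250] = [22.5000 -10.0000; -10.0000 8.1250]
BᵀPA = [7.5000 10.0000; -3.0000 -4.0000]
K = S⁻¹·BᵀPA = [0.3736 0.4981; 0.0906 0.1208]
A−BK = [2.5811 3.4415; -3.8491 -5.1321]
AᵀP(A−BK) = [1.9698 2.6264; 2.6264 3.5019]
P' = Q + AᵀP(A−BK) = [14.9698 -1.8736; -1.8736 5.7519]
tr(P') = 20.7217

0.3736 0.4981 0.0906 0.1208


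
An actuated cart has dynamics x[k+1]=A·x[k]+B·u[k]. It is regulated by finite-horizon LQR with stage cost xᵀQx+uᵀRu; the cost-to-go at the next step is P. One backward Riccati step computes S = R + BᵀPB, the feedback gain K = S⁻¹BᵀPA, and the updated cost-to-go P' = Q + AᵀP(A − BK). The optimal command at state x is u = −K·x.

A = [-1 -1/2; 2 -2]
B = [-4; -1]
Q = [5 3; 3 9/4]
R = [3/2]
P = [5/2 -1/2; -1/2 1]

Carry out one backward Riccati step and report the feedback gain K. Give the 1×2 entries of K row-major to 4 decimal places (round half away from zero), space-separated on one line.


0.2987 0.0714

BᵀP = [-9.5000 1.0000]
S = R + BᵀPB = [3/2] + [37.0000] = [38.5000]
BᵀPA = [11.5000 2.7500]
K = S⁻¹·BᵀPA = [0.2987 0.0714]
A−BK = [0.1948 -0.2143; 2.2987 -1.9286]
AᵀP(A−BK) = [5.0649 -4.0714; -4.0714 3.4286]
P' = Q + AᵀP(A−BK) = [10.0649 -1.0714; -1.0714 5.6786]
tr(P') = 15.7435


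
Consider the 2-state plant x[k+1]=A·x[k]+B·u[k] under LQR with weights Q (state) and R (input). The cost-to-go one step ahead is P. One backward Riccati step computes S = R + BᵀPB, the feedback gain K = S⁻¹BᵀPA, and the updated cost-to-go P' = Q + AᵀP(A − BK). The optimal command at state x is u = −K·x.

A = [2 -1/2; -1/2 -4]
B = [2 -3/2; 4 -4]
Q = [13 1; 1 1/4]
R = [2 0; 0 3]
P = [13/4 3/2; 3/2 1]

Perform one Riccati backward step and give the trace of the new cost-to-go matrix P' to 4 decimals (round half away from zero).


BᵀP = [12.5000 7.0000; -10.8750 -6.2500]
S = R + BᵀPB = [2 0; 0 3] + [53.0000 -46.7500; -46.7500 41.3125] = [55.0000 -46.7500; -46.7500 44.3125]
BᵀPA = [21.5000 -34.2500; -18.6250 30.4375]
K = S⁻¹·BᵀPA = [0.3259 -0.3766; -0.0765 0.2896]
A−BK = [1.2335 0.6875; -2.1095 -1.3353]
AᵀP(A−BK) = [1.8187 0.6150; 0.6150 1.1003]
P' = Q + AᵀP(A−BK) = [14.8187 1.6150; 1.6150 1.3503]
tr(P') = 16.1690

16.1690


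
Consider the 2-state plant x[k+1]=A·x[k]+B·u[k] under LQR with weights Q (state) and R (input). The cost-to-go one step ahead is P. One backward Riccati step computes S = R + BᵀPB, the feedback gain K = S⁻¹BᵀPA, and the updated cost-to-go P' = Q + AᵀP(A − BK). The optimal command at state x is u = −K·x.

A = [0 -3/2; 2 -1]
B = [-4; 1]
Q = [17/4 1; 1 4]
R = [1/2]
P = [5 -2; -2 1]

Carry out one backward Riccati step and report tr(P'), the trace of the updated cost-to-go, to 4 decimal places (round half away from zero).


BᵀP = [-22.0000 9.0000]
S = R + BᵀPB = [1/2] + [97.0000] = [97.5000]
BᵀPA = [18.0000 24.0000]
K = S⁻¹·BᵀPA = [0.1846 0.2462]
A−BK = [0.7385 -0.5154; 1.8154 -1.2462]
AᵀP(A−BK) = [0.6769 -0.4308; -0.4308 0.3423]
P' = Q + AᵀP(A−BK) = [4.9269 0.5692; 0.5692 4.3423]
tr(P') = 9.2692

9.2692


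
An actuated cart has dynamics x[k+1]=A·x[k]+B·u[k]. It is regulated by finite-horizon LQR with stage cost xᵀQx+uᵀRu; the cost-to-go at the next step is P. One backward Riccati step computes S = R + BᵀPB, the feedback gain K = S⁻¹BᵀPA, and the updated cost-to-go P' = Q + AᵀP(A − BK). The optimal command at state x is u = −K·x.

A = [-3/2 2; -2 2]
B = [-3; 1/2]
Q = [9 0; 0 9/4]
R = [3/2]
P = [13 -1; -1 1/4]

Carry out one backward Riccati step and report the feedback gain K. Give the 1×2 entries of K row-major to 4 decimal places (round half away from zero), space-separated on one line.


BᵀP = [-39.5000 3.1250]
S = R + BᵀPB = [3/2] + [120.0625] = [121.5625]
BᵀPA = [53.0000 -72.7500]
K = S⁻¹·BᵀPA = [0.4360 -0.5985]
A−BK = [-0.1920 0.2046; -2.2180 2.2992]
AᵀP(A−BK) = [1.1425 -1.2817; -1.2817 1.4622]
P' = Q + AᵀP(A−BK) = [10.1425 -1.2817; -1.2817 3.7122]
tr(P') = 13.8548

0.4360 -0.5985


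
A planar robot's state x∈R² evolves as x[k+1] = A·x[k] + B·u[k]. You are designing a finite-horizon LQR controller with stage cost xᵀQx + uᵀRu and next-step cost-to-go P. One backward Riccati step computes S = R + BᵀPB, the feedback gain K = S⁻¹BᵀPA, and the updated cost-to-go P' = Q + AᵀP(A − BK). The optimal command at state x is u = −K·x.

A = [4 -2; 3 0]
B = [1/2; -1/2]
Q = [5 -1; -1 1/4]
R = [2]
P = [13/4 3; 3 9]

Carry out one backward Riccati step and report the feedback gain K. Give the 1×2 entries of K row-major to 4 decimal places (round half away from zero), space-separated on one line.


-2.3860 -0.0702

BᵀP = [0.1250 -3.0000]
S = R + BᵀPB = [2] + [1.5625] = [3.5625]
BᵀPA = [-8.5000 -0.2500]
K = S⁻¹·BᵀPA = [-2.3860 -0.0702]
A−BK = [5.1930 -1.9649; 1.8070 -0.0351]
AᵀP(A−BK) = [184.7193 -44.5965; -44.5965 12.9825]
P' = Q + AᵀP(A−BK) = [189.7193 -45.5965; -45.5965 13.2325]
tr(P') = 202.9518


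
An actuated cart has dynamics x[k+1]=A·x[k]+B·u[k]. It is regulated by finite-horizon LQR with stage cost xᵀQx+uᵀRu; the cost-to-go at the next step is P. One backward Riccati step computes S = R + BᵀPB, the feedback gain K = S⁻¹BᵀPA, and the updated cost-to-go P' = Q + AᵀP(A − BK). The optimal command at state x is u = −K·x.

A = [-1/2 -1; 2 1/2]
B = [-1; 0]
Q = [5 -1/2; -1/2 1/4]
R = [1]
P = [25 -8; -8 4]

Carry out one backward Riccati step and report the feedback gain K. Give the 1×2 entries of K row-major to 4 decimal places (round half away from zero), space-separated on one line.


1.0962 1.1154

BᵀP = [-25.0000 8.0000]
S = R + BᵀPB = [1] + [25.0000] = [26.0000]
BᵀPA = [28.5000 29.0000]
K = S⁻¹·BᵀPA = [1.0962 1.1154]
A−BK = [0.5962 0.1154; 2.0000 0.5000]
AᵀP(A−BK) = [7.0096 2.7115; 2.7115 1.6538]
P' = Q + AᵀP(A−BK) = [12.0096 2.2115; 2.2115 1.9038]
tr(P') = 13.9135


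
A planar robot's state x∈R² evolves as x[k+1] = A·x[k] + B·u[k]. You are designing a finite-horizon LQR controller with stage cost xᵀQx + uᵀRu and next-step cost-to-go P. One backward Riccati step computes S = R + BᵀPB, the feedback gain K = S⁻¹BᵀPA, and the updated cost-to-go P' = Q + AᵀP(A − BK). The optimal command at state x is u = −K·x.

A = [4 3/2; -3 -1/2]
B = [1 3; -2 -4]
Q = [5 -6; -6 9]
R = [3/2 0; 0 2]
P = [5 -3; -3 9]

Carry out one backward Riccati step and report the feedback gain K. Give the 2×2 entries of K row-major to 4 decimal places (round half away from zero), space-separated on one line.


BᵀP = [11.0000 -21.0000; 27.0000 -45.0000]
S = R + BᵀPB = [3/2 0; 0 2] + [53.0000 117.0000; 117.0000 261.0000] = [54.5000 117.0000; 117.0000 263.0000]
BᵀPA = [107.0000 27.0000; 243.0000 63.0000]
K = S⁻¹·BᵀPA = [-0.4500 -0.4189; 1.1241 0.4259]
A−BK = [1.0776 0.6412; 0.5966 0.3658]
AᵀP(A−BK) = [7.9829 4.3289; 4.3289 2.4787]
P' = Q + AᵀP(A−BK) = [12.9829 -1.6711; -1.6711 11.4787]
tr(P') = 24.4616

-0.4500 -0.4189 1.1241 0.4259


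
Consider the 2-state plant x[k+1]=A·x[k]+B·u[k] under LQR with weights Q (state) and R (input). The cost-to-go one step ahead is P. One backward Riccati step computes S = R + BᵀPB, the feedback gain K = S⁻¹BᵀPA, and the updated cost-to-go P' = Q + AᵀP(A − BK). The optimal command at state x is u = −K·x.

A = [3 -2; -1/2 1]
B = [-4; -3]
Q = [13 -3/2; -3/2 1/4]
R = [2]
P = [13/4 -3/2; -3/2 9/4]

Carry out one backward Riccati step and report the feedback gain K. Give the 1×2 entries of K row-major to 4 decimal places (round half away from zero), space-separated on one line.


-0.6569 0.4248

BᵀP = [-8.5000 -0.7500]
S = R + BᵀPB = [2] + [36.2500] = [38.2500]
BᵀPA = [-25.1250 16.2500]
K = S⁻¹·BᵀPA = [-0.6569 0.4248]
A−BK = [0.3725 -0.3007; -2.4706 2.2745]
AᵀP(A−BK) = [17.8088 -15.9510; -15.9510 14.3464]
P' = Q + AᵀP(A−BK) = [30.8088 -17.4510; -17.4510 14.5964]
tr(P') = 45.4052


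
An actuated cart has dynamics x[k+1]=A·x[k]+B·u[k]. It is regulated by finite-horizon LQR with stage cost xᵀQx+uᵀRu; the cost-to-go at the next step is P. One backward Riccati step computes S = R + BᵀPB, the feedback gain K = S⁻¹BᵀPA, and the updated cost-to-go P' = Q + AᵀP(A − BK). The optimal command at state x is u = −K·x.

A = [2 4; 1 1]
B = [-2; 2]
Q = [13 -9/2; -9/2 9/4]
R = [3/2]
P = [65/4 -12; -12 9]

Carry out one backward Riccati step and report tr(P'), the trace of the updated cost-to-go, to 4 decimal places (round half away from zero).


18.2953

BᵀP = [-56.5000 42.0000]
S = R + BᵀPB = [3/2] + [197.0000] = [198.5000]
BᵀPA = [-71.0000 -184.0000]
K = S⁻¹·BᵀPA = [-0.3577 -0.9270]
A−BK = [1.2846 2.1461; 1.7154 2.8539]
AᵀP(A−BK) = [0.6045 1.1864; 1.1864 2.4408]
P' = Q + AᵀP(A−BK) = [13.6045 -3.3136; -3.3136 4.6908]
tr(P') = 18.2953


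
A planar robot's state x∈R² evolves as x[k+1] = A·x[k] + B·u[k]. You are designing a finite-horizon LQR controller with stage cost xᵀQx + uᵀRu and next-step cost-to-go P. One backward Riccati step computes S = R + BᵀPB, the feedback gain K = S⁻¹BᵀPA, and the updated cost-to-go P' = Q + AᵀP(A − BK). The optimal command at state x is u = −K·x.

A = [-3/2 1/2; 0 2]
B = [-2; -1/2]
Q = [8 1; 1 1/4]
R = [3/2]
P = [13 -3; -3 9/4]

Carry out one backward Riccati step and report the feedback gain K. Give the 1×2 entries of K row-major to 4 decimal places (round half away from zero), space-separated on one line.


0.7646 -0.0520

BᵀP = [-24.5000 4.8750]
S = R + BᵀPB = [3/2] + [46.5625] = [48.0625]
BᵀPA = [36.7500 -2.5000]
K = S⁻¹·BᵀPA = [0.7646 -0.0520]
A−BK = [0.0293 0.3960; 0.3823 1.9740]
AᵀP(A−BK) = [1.1499 1.1616; 1.1616 6.1200]
P' = Q + AᵀP(A−BK) = [9.1499 2.1616; 2.1616 6.3700]
tr(P') = 15.5198


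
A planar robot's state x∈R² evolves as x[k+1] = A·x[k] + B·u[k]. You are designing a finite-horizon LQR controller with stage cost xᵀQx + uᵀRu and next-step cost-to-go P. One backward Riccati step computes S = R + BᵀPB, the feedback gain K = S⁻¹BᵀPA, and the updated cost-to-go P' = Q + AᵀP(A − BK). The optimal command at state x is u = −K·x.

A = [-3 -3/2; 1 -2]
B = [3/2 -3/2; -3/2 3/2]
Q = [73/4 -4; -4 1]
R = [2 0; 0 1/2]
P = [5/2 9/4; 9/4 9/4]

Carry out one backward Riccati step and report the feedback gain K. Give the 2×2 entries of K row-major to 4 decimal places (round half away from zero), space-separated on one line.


BᵀP = [0.3750 0.0000; -0.3750 0.0000]
S = R + BᵀPB = [2 0; 0 1/2] + [0.5625 -0.5625; -0.5625 0.5625] = [2.5625 -0.5625; -0.5625 1.0625]
BᵀPA = [-1.1250 -0.5625; 1.1250 0.5625]
K = S⁻¹·BᵀPA = [-0.2338 -0.1169; 0.9351 0.4675]
A−BK = [-1.2468 -0.6234; -0.7532 -2.8766]
AᵀP(A−BK) = [9.9351 16.2175; 16.2175 27.7963]
P' = Q + AᵀP(A−BK) = [28.1851 12.2175; 12.2175 28.7963]
tr(P') = 56.9813

-0.2338 -0.1169 0.9351 0.4675


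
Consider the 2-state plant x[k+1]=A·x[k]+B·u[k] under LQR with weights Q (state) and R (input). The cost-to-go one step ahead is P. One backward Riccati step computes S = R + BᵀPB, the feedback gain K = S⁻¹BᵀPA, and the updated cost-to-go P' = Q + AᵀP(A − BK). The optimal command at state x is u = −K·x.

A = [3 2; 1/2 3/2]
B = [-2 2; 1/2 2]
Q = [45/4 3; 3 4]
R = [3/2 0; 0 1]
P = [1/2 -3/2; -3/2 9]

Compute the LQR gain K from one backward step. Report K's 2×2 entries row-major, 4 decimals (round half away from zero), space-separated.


BᵀP = [-1.7500 7.5000; -2.0000 15.0000]
S = R + BᵀPB = [3/2 0; 0 1] + [7.2500 11.5000; 11.5000 26.0000] = [8.7500 11.5000; 11.5000 27.0000]
BᵀPA = [-1.5000 7.7500; 1.5000 18.5000]
K = S⁻¹·BᵀPA = [-0.5553 -0.0337; 0.2921 0.6995]
A−BK = [1.3053 0.5337; 0.1935 0.1178]
AᵀP(A−BK) = [0.9790 0.4002; 0.4002 0.5697]
P' = Q + AᵀP(A−BK) = [12.2290 3.4002; 3.4002 4.5697]
tr(P') = 16.7987

-0.5553 -0.0337 0.2921 0.6995


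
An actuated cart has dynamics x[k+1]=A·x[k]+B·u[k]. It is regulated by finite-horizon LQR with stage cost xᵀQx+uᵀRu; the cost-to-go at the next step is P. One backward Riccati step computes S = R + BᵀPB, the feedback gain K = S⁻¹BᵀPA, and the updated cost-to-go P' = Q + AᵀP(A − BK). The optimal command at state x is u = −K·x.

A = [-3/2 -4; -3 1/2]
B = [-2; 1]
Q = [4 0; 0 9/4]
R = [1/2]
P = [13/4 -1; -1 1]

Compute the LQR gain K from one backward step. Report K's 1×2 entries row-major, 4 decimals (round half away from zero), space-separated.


BᵀP = [-7.5000 3.0000]
S = R + BᵀPB = [1/2] + [18.0000] = [18.5000]
BᵀPA = [2.2500 31.5000]
K = S⁻¹·BᵀPA = [0.1216 1.7027]
A−BK = [-1.2568 -0.5946; -3.1216 -1.2027]
AᵀP(A−BK) = [7.0389 2.9189; 2.9189 2.6149]
P' = Q + AᵀP(A−BK) = [11.0389 2.9189; 2.9189 4.8649]
tr(P') = 15.9037

0.1216 1.7027


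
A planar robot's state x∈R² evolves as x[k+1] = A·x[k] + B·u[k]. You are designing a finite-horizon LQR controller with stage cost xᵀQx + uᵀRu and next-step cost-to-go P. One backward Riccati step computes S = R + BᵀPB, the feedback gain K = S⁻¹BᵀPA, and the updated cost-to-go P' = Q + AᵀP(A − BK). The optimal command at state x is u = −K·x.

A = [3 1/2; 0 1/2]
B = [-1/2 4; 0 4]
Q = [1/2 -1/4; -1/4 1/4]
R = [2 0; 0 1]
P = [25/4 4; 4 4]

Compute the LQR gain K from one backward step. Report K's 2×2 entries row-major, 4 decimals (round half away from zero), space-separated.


BᵀP = [-3.1250 -2.0000; 41.0000 32.0000]
S = R + BᵀPB = [2 0; 0 1] + [1.5625 -20.5000; -20.5000 292.0000] = [3.5625 -20.5000; -20.5000 293.0000]
BᵀPA = [-9.3750 -2.5625; 123.0000 36.5000]
K = S⁻¹·BᵀPA = [-0.3614 -0.0041; 0.3945 0.1243]
A−BK = [1.2413 0.0008; -1.5780 0.0029]
AᵀP(A−BK) = [4.3372 0.0493; 0.0493 0.0155]
P' = Q + AᵀP(A−BK) = [4.8372 -0.2007; -0.2007 0.2655]
tr(P') = 5.1027

-0.3614 -0.0041 0.3945 0.1243


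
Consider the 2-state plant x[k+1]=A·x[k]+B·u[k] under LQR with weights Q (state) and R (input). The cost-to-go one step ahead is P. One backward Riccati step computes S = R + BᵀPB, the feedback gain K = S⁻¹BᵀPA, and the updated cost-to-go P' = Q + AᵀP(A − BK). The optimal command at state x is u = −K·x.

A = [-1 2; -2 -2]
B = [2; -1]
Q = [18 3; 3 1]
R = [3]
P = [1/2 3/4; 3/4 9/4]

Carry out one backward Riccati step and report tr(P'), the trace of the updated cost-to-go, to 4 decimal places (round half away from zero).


35.1912

BᵀP = [0.2500 -0.7500]
S = R + BᵀPB = [3] + [1.2500] = [4.2500]
BᵀPA = [1.2500 2.0000]
K = S⁻¹·BᵀPA = [0.2941 0.4706]
A−BK = [-1.5882 1.0588; -1.7059 -1.5294]
AᵀP(A−BK) = [12.1324 5.9118; 5.9118 4.0588]
P' = Q + AᵀP(A−BK) = [30.1324 8.9118; 8.9118 5.0588]
tr(P') = 35.1912


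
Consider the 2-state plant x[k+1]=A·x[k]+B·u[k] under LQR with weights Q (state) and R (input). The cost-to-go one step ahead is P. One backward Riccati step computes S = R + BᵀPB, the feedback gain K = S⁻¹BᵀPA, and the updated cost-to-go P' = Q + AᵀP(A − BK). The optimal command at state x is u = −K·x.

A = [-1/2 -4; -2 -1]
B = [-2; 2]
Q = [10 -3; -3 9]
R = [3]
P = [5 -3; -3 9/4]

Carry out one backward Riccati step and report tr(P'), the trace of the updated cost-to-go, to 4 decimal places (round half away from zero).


BᵀP = [-16.0000 10.5000]
S = R + BᵀPB = [3] + [53.0000] = [56.0000]
BᵀPA = [-13.0000 53.5000]
K = S⁻¹·BᵀPA = [-0.2321 0.9554]
A−BK = [-0.9643 -2.0893; -1.5357 -2.9107]
AᵀP(A−BK) = [1.2321 1.4196; 1.4196 7.1384]
P' = Q + AᵀP(A−BK) = [11.2321 -1.5804; -1.5804 16.1384]
tr(P') = 27.3705

27.3705


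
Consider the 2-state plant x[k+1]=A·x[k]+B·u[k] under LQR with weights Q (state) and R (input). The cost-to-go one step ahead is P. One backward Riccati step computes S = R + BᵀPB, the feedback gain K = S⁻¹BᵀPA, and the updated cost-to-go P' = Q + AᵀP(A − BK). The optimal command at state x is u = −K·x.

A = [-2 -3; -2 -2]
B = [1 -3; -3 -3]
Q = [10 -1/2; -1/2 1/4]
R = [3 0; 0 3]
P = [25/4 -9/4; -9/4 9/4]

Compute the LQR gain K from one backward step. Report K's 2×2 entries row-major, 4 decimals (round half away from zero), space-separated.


BᵀP = [13.0000 -9.0000; -12.0000 0.0000]
S = R + BᵀPB = [3 0; 0 3] + [40.0000 -12.0000; -12.0000 36.0000] = [43.0000 -12.0000; -12.0000 39.0000]
BᵀPA = [-8.0000 -21.0000; 24.0000 36.0000]
K = S⁻¹·BᵀPA = [-0.0157 -0.2524; 0.6106 0.8454]
A−BK = [-0.1526 -0.2114; -0.2153 -0.2211]
AᵀP(A−BK) = [1.2211 1.6908; 1.6908 2.5142]
P' = Q + AᵀP(A−BK) = [11.2211 1.1908; 1.1908 2.7642]
tr(P') = 13.9853

-0.0157 -0.2524 0.6106 0.8454


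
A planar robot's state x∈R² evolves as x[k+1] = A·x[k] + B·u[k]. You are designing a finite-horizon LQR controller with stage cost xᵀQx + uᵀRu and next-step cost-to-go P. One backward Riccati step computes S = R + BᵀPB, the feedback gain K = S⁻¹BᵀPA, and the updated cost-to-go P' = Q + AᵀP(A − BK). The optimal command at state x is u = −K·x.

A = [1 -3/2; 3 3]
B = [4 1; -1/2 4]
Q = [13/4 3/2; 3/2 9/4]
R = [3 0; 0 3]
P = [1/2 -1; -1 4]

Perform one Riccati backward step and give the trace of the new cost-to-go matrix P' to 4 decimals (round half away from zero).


9.1428

BᵀP = [2.5000 -6.0000; -3.5000 15.0000]
S = R + BᵀPB = [3 0; 0 3] + [13.0000 -21.5000; -21.5000 56.5000] = [16.0000 -21.5000; -21.5000 59.5000]
BᵀPA = [-15.5000 -21.7500; 41.5000 50.2500]
K = S⁻¹·BᵀPA = [-0.0613 -0.4364; 0.6753 0.6868]
A−BK = [0.5697 -0.4410; 0.2680 0.0345]
AᵀP(A−BK) = [1.5237 1.4816; 1.4816 2.1191]
P' = Q + AᵀP(A−BK) = [4.7737 2.9816; 2.9816 4.3691]
tr(P') = 9.1428


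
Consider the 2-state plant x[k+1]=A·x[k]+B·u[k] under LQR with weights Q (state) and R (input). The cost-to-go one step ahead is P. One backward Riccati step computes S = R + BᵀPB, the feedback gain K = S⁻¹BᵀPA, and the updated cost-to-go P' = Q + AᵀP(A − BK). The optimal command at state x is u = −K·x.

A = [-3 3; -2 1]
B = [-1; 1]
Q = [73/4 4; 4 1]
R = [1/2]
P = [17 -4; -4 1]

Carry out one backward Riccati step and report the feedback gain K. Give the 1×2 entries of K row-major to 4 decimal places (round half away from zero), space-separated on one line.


BᵀP = [-21.0000 5.0000]
S = R + BᵀPB = [1/2] + [26.0000] = [26.5000]
BᵀPA = [53.0000 -58.0000]
K = S⁻¹·BᵀPA = [2.0000 -2.1887]
A−BK = [-1.0000 0.8113; -4.0000 3.1887]
AᵀP(A−BK) = [3.0000 -3.0000; -3.0000 3.0566]
P' = Q + AᵀP(A−BK) = [21.2500 1.0000; 1.0000 4.0566]
tr(P') = 25.3066

2.0000 -2.1887


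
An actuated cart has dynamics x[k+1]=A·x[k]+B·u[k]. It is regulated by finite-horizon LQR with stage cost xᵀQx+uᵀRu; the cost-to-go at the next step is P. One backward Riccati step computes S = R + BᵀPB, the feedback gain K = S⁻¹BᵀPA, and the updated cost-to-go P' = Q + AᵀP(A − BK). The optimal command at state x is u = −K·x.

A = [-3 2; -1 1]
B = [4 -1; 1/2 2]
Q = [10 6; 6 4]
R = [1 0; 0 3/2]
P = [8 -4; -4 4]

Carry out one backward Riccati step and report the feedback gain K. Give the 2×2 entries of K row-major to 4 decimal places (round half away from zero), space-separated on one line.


BᵀP = [30.0000 -14.0000; -16.0000 12.0000]
S = R + BᵀPB = [1 0; 0 3/2] + [113.0000 -58.0000; -58.0000 40.0000] = [114.0000 -58.0000; -58.0000 41.5000]
BᵀPA = [-76.0000 46.0000; 36.0000 -20.0000]
K = S⁻¹·BᵀPA = [-0.7798 0.5479; -0.2224 0.2838]
A−BK = [-0.1031 0.0922; -0.1653 0.1584]
AᵀP(A−BK) = [0.7403 -0.5764; -0.5764 0.4726]
P' = Q + AᵀP(A−BK) = [10.7403 5.4236; 5.4236 4.4726]
tr(P') = 15.2129

-0.7798 0.5479 -0.2224 0.2838


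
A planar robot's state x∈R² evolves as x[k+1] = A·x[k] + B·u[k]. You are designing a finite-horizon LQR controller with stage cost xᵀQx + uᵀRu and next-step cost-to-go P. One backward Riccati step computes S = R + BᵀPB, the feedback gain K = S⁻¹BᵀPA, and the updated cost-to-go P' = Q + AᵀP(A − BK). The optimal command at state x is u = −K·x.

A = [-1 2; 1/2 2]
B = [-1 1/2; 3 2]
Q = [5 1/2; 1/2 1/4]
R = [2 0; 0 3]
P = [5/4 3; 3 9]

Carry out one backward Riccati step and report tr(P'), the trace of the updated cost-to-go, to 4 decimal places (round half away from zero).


BᵀP = [7.7500 24.0000; 6.6250 19.5000]
S = R + BᵀPB = [2 0; 0 3] + [64.2500 51.8750; 51.8750 42.3125] = [66.2500 51.8750; 51.8750 45.3125]
BᵀPA = [4.2500 63.5000; 3.1250 52.2500]
K = S⁻¹·BᵀPA = [0.0980 0.5367; -0.0432 0.5387]
A−BK = [-0.8804 2.2673; 0.2925 -0.6874]
AᵀP(A−BK) = [0.2186 -0.4643; -0.4643 2.7739]
P' = Q + AᵀP(A−BK) = [5.2186 0.0357; 0.0357 3.0239]
tr(P') = 8.2425

8.2425


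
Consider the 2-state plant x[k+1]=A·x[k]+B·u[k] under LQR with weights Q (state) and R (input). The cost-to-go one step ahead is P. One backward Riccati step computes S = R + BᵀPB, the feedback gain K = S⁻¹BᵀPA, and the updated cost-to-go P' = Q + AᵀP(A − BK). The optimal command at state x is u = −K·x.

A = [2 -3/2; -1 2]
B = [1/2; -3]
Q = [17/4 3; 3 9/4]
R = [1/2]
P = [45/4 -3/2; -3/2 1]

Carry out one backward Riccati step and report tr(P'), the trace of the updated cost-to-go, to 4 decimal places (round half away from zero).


BᵀP = [10.1250 -3.7500]
S = R + BᵀPB = [1/2] + [16.3125] = [16.8125]
BᵀPA = [24.0000 -22.6875]
K = S⁻¹·BᵀPA = [1.4275 -1.3494]
A−BK = [1.2862 -0.8253; 3.2825 -2.0483]
AᵀP(A−BK) = [17.7398 -11.6134; -11.6134 7.6970]
P' = Q + AᵀP(A−BK) = [21.9898 -8.6134; -8.6134 9.9470]
tr(P') = 31.9368

31.9368


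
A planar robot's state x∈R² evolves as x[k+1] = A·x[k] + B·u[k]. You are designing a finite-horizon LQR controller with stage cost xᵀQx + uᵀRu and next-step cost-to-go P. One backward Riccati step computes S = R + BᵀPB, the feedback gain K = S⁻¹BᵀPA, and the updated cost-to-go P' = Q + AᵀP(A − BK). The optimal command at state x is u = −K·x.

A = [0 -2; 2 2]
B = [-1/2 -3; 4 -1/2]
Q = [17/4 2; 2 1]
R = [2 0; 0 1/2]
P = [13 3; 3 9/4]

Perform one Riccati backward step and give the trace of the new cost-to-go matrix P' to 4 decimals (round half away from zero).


6.4581

BᵀP = [5.5000 7.5000; -40.5000 -10.1250]
S = R + BᵀPB = [2 0; 0 1/2] + [27.2500 -20.2500; -20.2500 126.5625] = [29.2500 -20.2500; -20.2500 127.0625]
BᵀPA = [15.0000 4.0000; -20.2500 60.7500]
K = S⁻¹·BᵀPA = [0.4524 0.5258; -0.0873 0.5619]
A−BK = [-0.0356 -0.0514; 0.1468 0.1779]
AᵀP(A−BK) = [0.4467 0.4921; 0.4921 0.7614]
P' = Q + AᵀP(A−BK) = [4.6967 2.4921; 2.4921 1.7614]
tr(P') = 6.4581


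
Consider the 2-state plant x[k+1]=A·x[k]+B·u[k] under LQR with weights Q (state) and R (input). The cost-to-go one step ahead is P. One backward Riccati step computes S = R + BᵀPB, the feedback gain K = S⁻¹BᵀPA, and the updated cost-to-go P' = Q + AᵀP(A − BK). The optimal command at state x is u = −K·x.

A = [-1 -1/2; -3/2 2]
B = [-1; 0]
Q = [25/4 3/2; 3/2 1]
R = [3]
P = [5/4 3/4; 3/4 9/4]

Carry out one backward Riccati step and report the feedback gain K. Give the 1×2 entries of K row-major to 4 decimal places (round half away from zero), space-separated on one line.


BᵀP = [-1.2500 -0.7500]
S = R + BᵀPB = [3] + [1.2500] = [4.2500]
BᵀPA = [2.3750 -0.8750]
K = S⁻¹·BᵀPA = [0.5588 -0.2059]
A−BK = [-0.4412 -0.7059; -1.5000 2.0000]
AᵀP(A−BK) = [7.2353 -6.5735; -6.5735 7.6324]
P' = Q + AᵀP(A−BK) = [13.4853 -5.0735; -5.0735 8.6324]
tr(P') = 22.1176

0.5588 -0.2059


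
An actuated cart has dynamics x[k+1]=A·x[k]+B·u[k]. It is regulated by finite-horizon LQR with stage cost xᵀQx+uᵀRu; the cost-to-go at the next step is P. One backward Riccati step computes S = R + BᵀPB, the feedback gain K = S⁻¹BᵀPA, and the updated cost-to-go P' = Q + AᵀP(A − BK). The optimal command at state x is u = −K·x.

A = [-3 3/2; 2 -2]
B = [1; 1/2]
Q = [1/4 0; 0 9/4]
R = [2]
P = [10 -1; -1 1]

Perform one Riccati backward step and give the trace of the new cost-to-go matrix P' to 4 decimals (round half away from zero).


42.9722

BᵀP = [9.5000 -0.5000]
S = R + BᵀPB = [2] + [9.2500] = [11.2500]
BᵀPA = [-29.5000 15.2500]
K = S⁻¹·BᵀPA = [-2.6222 1.3556]
A−BK = [-0.3778 0.1444; 3.3111 -2.6778]
AᵀP(A−BK) = [28.6444 -18.0111; -18.0111 11.8278]
P' = Q + AᵀP(A−BK) = [28.8944 -18.0111; -18.0111 14.0778]
tr(P') = 42.9722


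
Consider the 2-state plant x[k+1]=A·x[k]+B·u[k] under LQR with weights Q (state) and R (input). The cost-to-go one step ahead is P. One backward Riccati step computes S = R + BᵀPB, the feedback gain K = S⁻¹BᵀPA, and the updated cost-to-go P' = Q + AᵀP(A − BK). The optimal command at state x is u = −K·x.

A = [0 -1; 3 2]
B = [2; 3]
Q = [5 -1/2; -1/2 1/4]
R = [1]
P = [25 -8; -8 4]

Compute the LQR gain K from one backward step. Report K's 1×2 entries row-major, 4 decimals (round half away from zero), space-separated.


BᵀP = [26.0000 -4.0000]
S = R + BᵀPB = [1] + [40.0000] = [41.0000]
BᵀPA = [-12.0000 -34.0000]
K = S⁻¹·BᵀPA = [-0.2927 -0.8293]
A−BK = [0.5854 0.6585; 3.8780 4.4878]
AᵀP(A−BK) = [32.4878 38.0488; 38.0488 44.8049]
P' = Q + AᵀP(A−BK) = [37.4878 37.5488; 37.5488 45.0549]
tr(P') = 82.5427

-0.2927 -0.8293
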